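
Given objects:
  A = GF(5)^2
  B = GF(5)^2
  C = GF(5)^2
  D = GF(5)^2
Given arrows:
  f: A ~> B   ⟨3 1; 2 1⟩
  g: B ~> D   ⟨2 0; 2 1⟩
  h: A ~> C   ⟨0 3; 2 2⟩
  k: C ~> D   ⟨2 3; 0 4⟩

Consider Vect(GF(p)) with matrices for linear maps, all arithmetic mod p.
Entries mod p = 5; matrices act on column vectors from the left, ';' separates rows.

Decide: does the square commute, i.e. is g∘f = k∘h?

Path 1 = f;g:
  e0=[1,0] f~>[3,2] g~>[1,3]
  e1=[0,1] f~>[1,1] g~>[2,3]
  ⟦path⟧₁ = ⟨1 2; 3 3⟩
Path 2 = h;k:
  e0=[1,0] h~>[0,2] k~>[1,3]
  e1=[0,1] h~>[3,2] k~>[2,3]
  ⟦path⟧₂ = ⟨1 2; 3 3⟩
Equal? equal; square commutes

Answer: COMMUTES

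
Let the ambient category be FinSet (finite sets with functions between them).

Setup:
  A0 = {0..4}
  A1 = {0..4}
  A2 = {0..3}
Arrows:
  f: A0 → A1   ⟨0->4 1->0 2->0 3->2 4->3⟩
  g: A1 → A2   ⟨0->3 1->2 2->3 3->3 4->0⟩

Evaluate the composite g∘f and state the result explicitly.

  0 f→4 g→0
  1 f→0 g→3
  2 f→0 g→3
  3 f→2 g→3
  4 f→3 g→3
result: ⟨0->0 1->3 2->3 3->3 4->3⟩

Answer: ⟨0->0 1->3 2->3 3->3 4->3⟩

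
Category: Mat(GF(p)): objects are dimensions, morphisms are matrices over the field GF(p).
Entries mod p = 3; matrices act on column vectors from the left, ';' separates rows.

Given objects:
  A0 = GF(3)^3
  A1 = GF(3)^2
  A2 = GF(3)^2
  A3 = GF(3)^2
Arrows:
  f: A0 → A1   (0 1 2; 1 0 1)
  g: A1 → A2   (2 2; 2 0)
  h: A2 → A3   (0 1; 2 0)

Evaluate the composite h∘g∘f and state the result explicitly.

  e0=[1,0,0] f→[0,1] g→[2,0] h→[0,1]
  e1=[0,1,0] f→[1,0] g→[2,2] h→[2,1]
  e2=[0,0,1] f→[2,1] g→[0,1] h→[1,0]
composite: (0 2 1; 1 1 0)

Answer: (0 2 1; 1 1 0)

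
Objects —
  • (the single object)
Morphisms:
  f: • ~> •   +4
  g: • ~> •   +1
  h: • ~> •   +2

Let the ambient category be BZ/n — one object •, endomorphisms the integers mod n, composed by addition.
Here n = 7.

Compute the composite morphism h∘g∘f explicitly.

Answer: +0

Trace:
  0 +4≡4 +1≡5 +2≡0  (mod 7)
result: +0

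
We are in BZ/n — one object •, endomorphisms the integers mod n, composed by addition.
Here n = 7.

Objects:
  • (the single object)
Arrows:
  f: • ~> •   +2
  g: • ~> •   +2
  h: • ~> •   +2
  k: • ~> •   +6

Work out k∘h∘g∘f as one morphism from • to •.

Answer: +5

Work:
  0 +2≡2 +2≡4 +2≡6 +6≡5  (mod 7)
⟦path⟧: +5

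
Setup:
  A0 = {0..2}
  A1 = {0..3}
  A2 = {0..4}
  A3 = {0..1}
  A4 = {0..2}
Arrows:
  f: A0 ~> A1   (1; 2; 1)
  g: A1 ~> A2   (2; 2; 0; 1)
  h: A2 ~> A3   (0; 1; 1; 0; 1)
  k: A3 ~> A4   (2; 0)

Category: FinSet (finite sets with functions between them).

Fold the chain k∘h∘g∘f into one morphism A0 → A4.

Answer: (0; 2; 0)

Derivation:
  0 f~>1 g~>2 h~>1 k~>0
  1 f~>2 g~>0 h~>0 k~>2
  2 f~>1 g~>2 h~>1 k~>0
⟦path⟧: (0; 2; 0)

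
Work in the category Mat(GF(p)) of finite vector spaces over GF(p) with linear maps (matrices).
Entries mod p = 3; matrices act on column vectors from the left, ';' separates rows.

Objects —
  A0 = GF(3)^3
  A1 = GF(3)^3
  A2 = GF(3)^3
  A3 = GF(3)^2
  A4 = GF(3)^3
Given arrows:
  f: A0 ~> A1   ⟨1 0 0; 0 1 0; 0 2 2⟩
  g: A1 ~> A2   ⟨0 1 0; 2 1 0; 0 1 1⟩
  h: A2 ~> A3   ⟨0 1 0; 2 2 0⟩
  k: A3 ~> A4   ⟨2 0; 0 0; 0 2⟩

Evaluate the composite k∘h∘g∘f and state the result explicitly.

Answer: ⟨1 2 0; 0 0 0; 2 2 0⟩

Work:
  e0=[1,0,0] f~>[1,0,0] g~>[0,2,0] h~>[2,1] k~>[1,0,2]
  e1=[0,1,0] f~>[0,1,2] g~>[1,1,0] h~>[1,1] k~>[2,0,2]
  e2=[0,0,1] f~>[0,0,2] g~>[0,0,2] h~>[0,0] k~>[0,0,0]
result: ⟨1 2 0; 0 0 0; 2 2 0⟩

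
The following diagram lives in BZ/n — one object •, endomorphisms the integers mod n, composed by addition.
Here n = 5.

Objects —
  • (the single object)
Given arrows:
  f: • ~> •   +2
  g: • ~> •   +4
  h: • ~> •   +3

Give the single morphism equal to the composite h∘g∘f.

Answer: +4

Work:
  0 +2≡2 +4≡1 +3≡4  (mod 5)
⟦path⟧: +4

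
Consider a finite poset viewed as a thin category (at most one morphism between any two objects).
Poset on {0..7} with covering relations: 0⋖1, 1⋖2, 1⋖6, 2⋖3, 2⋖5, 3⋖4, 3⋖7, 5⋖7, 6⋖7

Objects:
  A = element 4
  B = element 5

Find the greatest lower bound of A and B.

Answer: A∧B = 2

Work:
Lower bounds of A=4 and B=5: {0,1,2}
  0 ⊑ 2
  1 ⊑ 2
  2 ⊑ 2
glb = 2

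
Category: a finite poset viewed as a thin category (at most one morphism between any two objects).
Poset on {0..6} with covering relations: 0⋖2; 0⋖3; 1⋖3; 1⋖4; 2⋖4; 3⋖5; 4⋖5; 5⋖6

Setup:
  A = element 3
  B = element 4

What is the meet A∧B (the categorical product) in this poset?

Lower bounds of A=3 and B=4: {0,1}
  maximal lower bounds 0 and 1 are incomparable: neither 0⊑1 nor 1⊑0
→ no greatest lower bound exists

Answer: NO MEET EXISTS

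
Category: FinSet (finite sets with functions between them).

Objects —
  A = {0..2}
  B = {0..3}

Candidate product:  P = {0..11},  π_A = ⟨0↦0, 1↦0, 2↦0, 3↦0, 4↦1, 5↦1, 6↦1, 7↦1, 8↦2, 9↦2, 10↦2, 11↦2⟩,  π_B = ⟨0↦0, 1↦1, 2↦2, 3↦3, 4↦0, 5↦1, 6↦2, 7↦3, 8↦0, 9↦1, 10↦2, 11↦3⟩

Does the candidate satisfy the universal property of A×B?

Answer: VALID PRODUCT

Derivation:
|A|·|B| = 3·4 = 12;  |P| = 12
Check the pairing map k ↦ (π_A(k), π_B(k)):
  0 ↦ (0,0)
  1 ↦ (0,1)
  2 ↦ (0,2)
  3 ↦ (0,3)
  4 ↦ (1,0)
  5 ↦ (1,1)
  6 ↦ (1,2)
  7 ↦ (1,3)
  8 ↦ (2,0)
  9 ↦ (2,1)
  10 ↦ (2,2)
  11 ↦ (2,3)
distinct pairs in image: 12 / 12 needed
  → bijection onto A×B; projections well-typed.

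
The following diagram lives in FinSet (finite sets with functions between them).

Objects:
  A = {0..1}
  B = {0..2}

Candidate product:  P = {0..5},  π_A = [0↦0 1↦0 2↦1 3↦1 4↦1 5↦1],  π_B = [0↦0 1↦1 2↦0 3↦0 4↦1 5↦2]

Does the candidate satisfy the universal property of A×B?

|A|·|B| = 2·3 = 6;  |P| = 6
Check the pairing map k ↦ (π_A(k), π_B(k)):
  0 ↦ (0,0)
  1 ↦ (0,1)
  2 ↦ (1,0)
  3 ↦ (1,0)  ✗ repeats pair of k=2
  4 ↦ (1,1)
  5 ↦ (1,2)
distinct pairs in image: 5 / 6 needed
  → (1,0) hit at k=2 and k=3

Answer: NOT A VALID PRODUCT — duplicate pair at indices 3,2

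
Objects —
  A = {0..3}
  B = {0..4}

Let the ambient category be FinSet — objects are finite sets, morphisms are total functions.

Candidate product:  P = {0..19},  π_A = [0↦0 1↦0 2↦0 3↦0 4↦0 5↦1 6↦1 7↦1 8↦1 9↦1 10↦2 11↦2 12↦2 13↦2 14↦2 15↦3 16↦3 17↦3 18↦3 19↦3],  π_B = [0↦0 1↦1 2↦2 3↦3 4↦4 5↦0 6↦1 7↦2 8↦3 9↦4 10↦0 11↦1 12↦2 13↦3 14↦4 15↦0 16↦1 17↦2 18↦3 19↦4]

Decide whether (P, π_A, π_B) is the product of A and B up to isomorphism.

|A|·|B| = 4·5 = 20;  |P| = 20
Check the pairing map k ↦ (π_A(k), π_B(k)):
  0 ↦ (0,0)
  1 ↦ (0,1)
  2 ↦ (0,2)
  3 ↦ (0,3)
  4 ↦ (0,4)
  5 ↦ (1,0)
  6 ↦ (1,1)
  7 ↦ (1,2)
  8 ↦ (1,3)
  9 ↦ (1,4)
  10 ↦ (2,0)
  11 ↦ (2,1)
  12 ↦ (2,2)
  13 ↦ (2,3)
  14 ↦ (2,4)
  15 ↦ (3,0)
  16 ↦ (3,1)
  17 ↦ (3,2)
  18 ↦ (3,3)
  19 ↦ (3,4)
distinct pairs in image: 20 / 20 needed
  → bijection onto A×B; projections well-typed.

Answer: VALID PRODUCT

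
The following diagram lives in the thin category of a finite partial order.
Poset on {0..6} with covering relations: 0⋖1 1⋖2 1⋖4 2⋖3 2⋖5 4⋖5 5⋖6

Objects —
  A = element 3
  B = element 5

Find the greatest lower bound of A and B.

Answer: A∧B = 2

Work:
{x : x<=A ∧ x<=B} = {0,1,2}  (A=3, B=5)
  0 <= 2
  1 <= 2
  2 <= 2
glb = 2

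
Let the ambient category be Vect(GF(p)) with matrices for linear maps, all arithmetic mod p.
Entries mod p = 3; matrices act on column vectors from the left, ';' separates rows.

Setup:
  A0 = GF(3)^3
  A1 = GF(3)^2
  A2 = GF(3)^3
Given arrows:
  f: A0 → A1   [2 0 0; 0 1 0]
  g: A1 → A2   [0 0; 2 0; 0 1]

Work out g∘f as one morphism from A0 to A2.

Answer: [0 0 0; 1 0 0; 0 1 0]

Work:
  e0=⟨1,0,0⟩ f→⟨2,0⟩ g→⟨0,1,0⟩
  e1=⟨0,1,0⟩ f→⟨0,1⟩ g→⟨0,0,1⟩
  e2=⟨0,0,1⟩ f→⟨0,0⟩ g→⟨0,0,0⟩
result: [0 0 0; 1 0 0; 0 1 0]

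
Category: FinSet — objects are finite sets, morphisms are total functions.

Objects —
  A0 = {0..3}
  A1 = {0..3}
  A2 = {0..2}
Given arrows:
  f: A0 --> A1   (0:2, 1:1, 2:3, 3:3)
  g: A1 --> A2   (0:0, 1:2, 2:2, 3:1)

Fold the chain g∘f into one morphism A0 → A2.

  0 f-->2 g-->2
  1 f-->1 g-->2
  2 f-->3 g-->1
  3 f-->3 g-->1
result: (0:2, 1:2, 2:1, 3:1)

Answer: (0:2, 1:2, 2:1, 3:1)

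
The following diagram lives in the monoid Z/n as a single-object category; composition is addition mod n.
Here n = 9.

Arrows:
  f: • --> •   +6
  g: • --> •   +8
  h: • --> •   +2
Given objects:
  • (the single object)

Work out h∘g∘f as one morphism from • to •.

Answer: +7

Derivation:
  0 +6≡6 +8≡5 +2≡7  (mod 9)
⟦path⟧: +7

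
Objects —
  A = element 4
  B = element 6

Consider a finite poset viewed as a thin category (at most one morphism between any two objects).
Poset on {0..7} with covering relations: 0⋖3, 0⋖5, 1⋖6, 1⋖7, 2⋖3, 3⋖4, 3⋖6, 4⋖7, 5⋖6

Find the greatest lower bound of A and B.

Answer: A∧B = 3

Work:
Common predecessors of 4,6: {0,2,3}
  0 ⊑ 3
  2 ⊑ 3
  3 ⊑ 3
glb = 3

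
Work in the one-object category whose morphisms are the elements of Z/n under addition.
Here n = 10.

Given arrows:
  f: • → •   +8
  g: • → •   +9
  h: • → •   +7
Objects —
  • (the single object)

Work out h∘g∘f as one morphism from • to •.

Answer: +4

Derivation:
  0 +8≡8 +9≡7 +7≡4  (mod 10)
result: +4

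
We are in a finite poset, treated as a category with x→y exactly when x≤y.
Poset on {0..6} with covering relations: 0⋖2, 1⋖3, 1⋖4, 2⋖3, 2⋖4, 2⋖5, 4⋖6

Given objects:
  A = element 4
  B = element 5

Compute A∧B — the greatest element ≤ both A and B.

Answer: A∧B = 2

Work:
Lower bounds of A=4 and B=5: {0,2}
  0 ⊑ 2
  2 ⊑ 2
glb = 2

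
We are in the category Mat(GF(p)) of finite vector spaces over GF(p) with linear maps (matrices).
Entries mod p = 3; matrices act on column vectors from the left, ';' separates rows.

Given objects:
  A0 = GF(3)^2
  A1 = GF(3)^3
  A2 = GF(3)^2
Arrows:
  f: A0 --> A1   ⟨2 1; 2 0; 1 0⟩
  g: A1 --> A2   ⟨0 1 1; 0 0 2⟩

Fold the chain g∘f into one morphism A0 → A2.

  e0=[1,0] f-->[2,2,1] g-->[0,2]
  e1=[0,1] f-->[1,0,0] g-->[0,0]
result: ⟨0 0; 2 0⟩

Answer: ⟨0 0; 2 0⟩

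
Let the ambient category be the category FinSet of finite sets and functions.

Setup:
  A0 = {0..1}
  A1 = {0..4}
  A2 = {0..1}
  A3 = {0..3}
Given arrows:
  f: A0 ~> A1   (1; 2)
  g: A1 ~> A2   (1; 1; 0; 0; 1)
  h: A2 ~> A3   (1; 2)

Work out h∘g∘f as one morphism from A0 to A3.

Answer: (2; 1)

Trace:
  0 f~>1 g~>1 h~>2
  1 f~>2 g~>0 h~>1
⟦path⟧: (2; 1)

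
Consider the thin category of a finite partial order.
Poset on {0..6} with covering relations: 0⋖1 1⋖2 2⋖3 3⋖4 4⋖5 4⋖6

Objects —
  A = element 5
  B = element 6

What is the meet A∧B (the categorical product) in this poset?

Lower bounds of A=5 and B=6: {0,1,2,3,4}
  0 ≤ 4
  1 ≤ 4
  2 ≤ 4
  3 ≤ 4
  4 ≤ 4
glb = 4

Answer: A∧B = 4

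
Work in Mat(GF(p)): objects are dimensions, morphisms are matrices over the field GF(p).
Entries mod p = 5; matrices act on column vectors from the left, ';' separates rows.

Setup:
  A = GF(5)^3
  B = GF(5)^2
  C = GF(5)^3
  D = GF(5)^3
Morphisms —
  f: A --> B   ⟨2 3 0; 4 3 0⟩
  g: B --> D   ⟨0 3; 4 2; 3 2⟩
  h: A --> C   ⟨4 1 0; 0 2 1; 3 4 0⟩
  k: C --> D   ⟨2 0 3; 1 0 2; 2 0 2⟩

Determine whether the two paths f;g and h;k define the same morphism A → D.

1) trace f;g:
  e0=⟨1,0,0⟩ f-->⟨2,4⟩ g-->⟨2,1,4⟩
  e1=⟨0,1,0⟩ f-->⟨3,3⟩ g-->⟨4,3,0⟩
  e2=⟨0,0,1⟩ f-->⟨0,0⟩ g-->⟨0,0,0⟩
  composite₁ = ⟨2 4 0; 1 3 0; 4 0 0⟩
2) trace h;k:
  e0=⟨1,0,0⟩ h-->⟨4,0,3⟩ k-->⟨2,0,4⟩
  e1=⟨0,1,0⟩ h-->⟨1,2,4⟩ k-->⟨4,4,0⟩
  e2=⟨0,0,1⟩ h-->⟨0,1,0⟩ k-->⟨0,0,0⟩
  composite₂ = ⟨2 4 0; 0 4 0; 4 0 0⟩
Equal? differ; not commutative

Answer: DOES NOT COMMUTE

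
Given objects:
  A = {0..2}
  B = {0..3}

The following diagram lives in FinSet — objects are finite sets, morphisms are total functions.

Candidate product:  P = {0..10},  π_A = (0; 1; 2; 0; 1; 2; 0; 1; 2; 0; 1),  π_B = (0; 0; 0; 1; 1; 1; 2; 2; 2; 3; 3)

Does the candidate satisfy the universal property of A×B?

Answer: NOT A VALID PRODUCT — |P|=11 ≠ |A|·|B|=12

Derivation:
|A|·|B| = 3·4 = 12;  |P| = 11
  → cardinalities differ; no bijection possible.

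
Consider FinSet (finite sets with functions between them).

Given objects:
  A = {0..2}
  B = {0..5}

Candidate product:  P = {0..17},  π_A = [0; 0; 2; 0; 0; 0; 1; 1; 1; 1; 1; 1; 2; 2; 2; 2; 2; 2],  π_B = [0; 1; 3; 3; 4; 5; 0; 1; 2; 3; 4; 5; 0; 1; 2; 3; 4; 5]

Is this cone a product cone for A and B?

|A|·|B| = 3·6 = 18;  |P| = 18
Check the pairing map k ↦ (π_A(k), π_B(k)):
  0 : (0,0)
  1 : (0,1)
  2 : (2,3)
  3 : (0,3)
  4 : (0,4)
  5 : (0,5)
  6 : (1,0)
  7 : (1,1)
  8 : (1,2)
  9 : (1,3)
  10 : (1,4)
  11 : (1,5)
  12 : (2,0)
  13 : (2,1)
  14 : (2,2)
  15 : (2,3)  ✗ repeats pair of k=2
  16 : (2,4)
  17 : (2,5)
distinct pairs in image: 17 / 18 needed
  → (2,3) hit at k=2 and k=15

Answer: NOT A VALID PRODUCT — duplicate pair at indices 15,2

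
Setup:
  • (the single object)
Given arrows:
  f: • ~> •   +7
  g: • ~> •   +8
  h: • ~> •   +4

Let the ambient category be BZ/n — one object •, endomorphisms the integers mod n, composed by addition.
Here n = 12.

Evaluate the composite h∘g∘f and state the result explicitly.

  0 +7≡7 +8≡3 +4≡7  (mod 12)
result: +7

Answer: +7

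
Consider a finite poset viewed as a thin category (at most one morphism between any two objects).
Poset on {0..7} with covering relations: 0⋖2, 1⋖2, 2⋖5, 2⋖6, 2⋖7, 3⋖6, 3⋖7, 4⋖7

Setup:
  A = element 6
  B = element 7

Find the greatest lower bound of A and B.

Answer: NO MEET EXISTS

Work:
{x : x≤A ∧ x≤B} = {0,1,2,3}  (A=6, B=7)
  maximal lower bounds 2 and 3 are incomparable: neither 2≤3 nor 3≤2
→ no greatest lower bound exists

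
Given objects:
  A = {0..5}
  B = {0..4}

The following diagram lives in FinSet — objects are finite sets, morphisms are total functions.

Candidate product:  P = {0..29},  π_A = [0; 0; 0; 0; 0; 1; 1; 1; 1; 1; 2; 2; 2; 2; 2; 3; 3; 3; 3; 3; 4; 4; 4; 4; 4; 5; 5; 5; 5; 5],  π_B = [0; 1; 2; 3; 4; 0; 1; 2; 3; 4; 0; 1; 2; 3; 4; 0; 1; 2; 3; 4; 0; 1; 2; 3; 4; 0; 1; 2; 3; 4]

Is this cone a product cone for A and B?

|A|·|B| = 6·5 = 30;  |P| = 30
Check the pairing map k ↦ (π_A(k), π_B(k)):
  0 : (0,0)
  1 : (0,1)
  2 : (0,2)
  3 : (0,3)
  4 : (0,4)
  5 : (1,0)
  6 : (1,1)
  7 : (1,2)
  8 : (1,3)
  9 : (1,4)
  10 : (2,0)
  11 : (2,1)
  12 : (2,2)
  13 : (2,3)
  14 : (2,4)
  15 : (3,0)
  16 : (3,1)
  17 : (3,2)
  18 : (3,3)
  19 : (3,4)
  20 : (4,0)
  21 : (4,1)
  22 : (4,2)
  23 : (4,3)
  24 : (4,4)
  25 : (5,0)
  26 : (5,1)
  27 : (5,2)
  28 : (5,3)
  29 : (5,4)
distinct pairs in image: 30 / 30 needed
  → bijection onto A×B; projections well-typed.

Answer: VALID PRODUCT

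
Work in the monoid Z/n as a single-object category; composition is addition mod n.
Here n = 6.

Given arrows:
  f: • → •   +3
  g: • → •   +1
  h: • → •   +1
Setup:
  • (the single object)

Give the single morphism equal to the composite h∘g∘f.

Answer: +5

Trace:
  0 +3≡3 +1≡4 +1≡5  (mod 6)
result: +5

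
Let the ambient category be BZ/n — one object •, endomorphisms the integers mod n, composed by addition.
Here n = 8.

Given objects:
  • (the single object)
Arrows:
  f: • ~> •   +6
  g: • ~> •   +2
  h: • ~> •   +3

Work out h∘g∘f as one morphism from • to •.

  0 +6≡6 +2≡0 +3≡3  (mod 8)
⟦path⟧: +3

Answer: +3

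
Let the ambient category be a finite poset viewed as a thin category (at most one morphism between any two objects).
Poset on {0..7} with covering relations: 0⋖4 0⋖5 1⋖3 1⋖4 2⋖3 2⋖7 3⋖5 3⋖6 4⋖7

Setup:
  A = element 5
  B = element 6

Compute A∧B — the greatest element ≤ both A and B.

Answer: A∧B = 3

Work:
Common predecessors of 5,6: {1,2,3}
  1 ⊑ 3
  2 ⊑ 3
  3 ⊑ 3
glb = 3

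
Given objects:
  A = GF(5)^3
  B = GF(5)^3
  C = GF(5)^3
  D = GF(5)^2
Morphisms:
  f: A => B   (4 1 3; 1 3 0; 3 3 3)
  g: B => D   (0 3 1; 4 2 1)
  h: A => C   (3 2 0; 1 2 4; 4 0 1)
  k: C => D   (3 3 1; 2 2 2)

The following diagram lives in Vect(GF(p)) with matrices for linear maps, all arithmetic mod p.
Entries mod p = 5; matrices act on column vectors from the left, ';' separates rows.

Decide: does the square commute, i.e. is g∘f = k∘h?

Answer: COMMUTES

Trace:
Along f;g (path 1):
  e0=(1,0,0) f=>(4,1,3) g=>(1,1)
  e1=(0,1,0) f=>(1,3,3) g=>(2,3)
  e2=(0,0,1) f=>(3,0,3) g=>(3,0)
  ⟦path⟧₁ = (1 2 3; 1 3 0)
Along h;k (path 2):
  e0=(1,0,0) h=>(3,1,4) k=>(1,1)
  e1=(0,1,0) h=>(2,2,0) k=>(2,3)
  e2=(0,0,1) h=>(0,4,1) k=>(3,0)
  ⟦path⟧₂ = (1 2 3; 1 3 0)
Equal? same morphism ✓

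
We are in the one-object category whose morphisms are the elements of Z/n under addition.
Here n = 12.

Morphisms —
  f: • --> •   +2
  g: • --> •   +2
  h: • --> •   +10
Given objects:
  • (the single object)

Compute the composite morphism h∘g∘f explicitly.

Answer: +2

Work:
  0 +2≡2 +2≡4 +10≡2  (mod 12)
result: +2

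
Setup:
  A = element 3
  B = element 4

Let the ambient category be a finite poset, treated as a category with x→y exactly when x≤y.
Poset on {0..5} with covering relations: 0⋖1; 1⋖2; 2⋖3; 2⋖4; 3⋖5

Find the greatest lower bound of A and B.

Lower bounds of A=3 and B=4: {0,1,2}
  0 ⊑ 2
  1 ⊑ 2
  2 ⊑ 2
glb = 2

Answer: A∧B = 2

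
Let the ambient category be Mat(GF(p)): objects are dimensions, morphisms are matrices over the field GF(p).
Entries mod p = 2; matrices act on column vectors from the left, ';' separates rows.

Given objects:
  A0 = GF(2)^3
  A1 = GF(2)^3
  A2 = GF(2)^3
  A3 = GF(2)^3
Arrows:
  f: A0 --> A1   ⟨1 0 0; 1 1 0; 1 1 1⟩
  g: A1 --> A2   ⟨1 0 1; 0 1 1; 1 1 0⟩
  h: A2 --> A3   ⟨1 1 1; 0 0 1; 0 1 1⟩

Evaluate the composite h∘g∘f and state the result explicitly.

Answer: ⟨0 0 0; 0 1 0; 0 1 1⟩

Derivation:
  e0=[1,0,0] f-->[1,1,1] g-->[0,0,0] h-->[0,0,0]
  e1=[0,1,0] f-->[0,1,1] g-->[1,0,1] h-->[0,1,1]
  e2=[0,0,1] f-->[0,0,1] g-->[1,1,0] h-->[0,0,1]
result: ⟨0 0 0; 0 1 0; 0 1 1⟩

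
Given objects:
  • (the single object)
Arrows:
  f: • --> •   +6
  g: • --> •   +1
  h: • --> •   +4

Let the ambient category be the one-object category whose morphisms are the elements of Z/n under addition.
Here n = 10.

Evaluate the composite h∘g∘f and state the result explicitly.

Answer: +1

Trace:
  0 +6≡6 +1≡7 +4≡1  (mod 10)
composite: +1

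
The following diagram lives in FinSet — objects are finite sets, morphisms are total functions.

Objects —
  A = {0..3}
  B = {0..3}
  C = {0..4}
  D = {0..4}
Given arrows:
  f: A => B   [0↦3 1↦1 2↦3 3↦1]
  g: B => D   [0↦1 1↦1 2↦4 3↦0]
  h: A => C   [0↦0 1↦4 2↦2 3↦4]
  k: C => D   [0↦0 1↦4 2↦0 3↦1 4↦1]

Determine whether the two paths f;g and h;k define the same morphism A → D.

1) trace f;g:
  0 f=>3 g=>0
  1 f=>1 g=>1
  2 f=>3 g=>0
  3 f=>1 g=>1
  result₁ = [0↦0 1↦1 2↦0 3↦1]
2) trace h;k:
  0 h=>0 k=>0
  1 h=>4 k=>1
  2 h=>2 k=>0
  3 h=>4 k=>1
  result₂ = [0↦0 1↦1 2↦0 3↦1]
Equal? equal; square commutes

Answer: COMMUTES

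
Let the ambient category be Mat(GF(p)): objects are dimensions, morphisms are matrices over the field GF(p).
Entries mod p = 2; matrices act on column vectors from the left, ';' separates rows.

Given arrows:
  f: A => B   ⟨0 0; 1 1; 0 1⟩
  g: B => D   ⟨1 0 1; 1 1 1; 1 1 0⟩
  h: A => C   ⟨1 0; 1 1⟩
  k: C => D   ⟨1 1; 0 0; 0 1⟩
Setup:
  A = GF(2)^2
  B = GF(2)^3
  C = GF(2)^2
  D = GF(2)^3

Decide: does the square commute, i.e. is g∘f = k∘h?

Answer: DOES NOT COMMUTE

Derivation:
1) trace f;g:
  e0=[1,0] f=>[0,1,0] g=>[0,1,1]
  e1=[0,1] f=>[0,1,1] g=>[1,0,1]
  ⟦path⟧₁ = ⟨0 1; 1 0; 1 1⟩
2) trace h;k:
  e0=[1,0] h=>[1,1] k=>[0,0,1]
  e1=[0,1] h=>[0,1] k=>[1,0,1]
  ⟦path⟧₂ = ⟨0 1; 0 0; 1 1⟩
Equal? differ; not commutative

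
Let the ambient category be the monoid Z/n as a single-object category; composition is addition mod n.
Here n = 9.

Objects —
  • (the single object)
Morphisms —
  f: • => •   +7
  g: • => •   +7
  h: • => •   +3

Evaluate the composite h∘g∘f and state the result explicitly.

Answer: +8

Trace:
  0 +7≡7 +7≡5 +3≡8  (mod 9)
⟦path⟧: +8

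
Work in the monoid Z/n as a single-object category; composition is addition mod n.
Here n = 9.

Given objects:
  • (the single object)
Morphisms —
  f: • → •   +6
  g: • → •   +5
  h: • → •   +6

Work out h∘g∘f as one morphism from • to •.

Answer: +8

Work:
  0 +6≡6 +5≡2 +6≡8  (mod 9)
composite: +8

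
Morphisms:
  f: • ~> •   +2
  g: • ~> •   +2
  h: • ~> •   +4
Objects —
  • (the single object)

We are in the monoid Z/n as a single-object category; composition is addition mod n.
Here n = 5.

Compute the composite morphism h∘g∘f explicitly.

  0 +2≡2 +2≡4 +4≡3  (mod 5)
composite: +3

Answer: +3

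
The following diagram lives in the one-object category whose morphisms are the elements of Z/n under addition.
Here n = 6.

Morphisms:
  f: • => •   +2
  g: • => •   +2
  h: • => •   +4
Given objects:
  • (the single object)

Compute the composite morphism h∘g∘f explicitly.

  0 +2≡2 +2≡4 +4≡2  (mod 6)
composite: +2

Answer: +2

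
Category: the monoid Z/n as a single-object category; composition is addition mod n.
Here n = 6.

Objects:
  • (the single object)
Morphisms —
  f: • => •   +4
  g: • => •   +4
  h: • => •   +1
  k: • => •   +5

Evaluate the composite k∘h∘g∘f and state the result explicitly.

  0 +4≡4 +4≡2 +1≡3 +5≡2  (mod 6)
result: +2

Answer: +2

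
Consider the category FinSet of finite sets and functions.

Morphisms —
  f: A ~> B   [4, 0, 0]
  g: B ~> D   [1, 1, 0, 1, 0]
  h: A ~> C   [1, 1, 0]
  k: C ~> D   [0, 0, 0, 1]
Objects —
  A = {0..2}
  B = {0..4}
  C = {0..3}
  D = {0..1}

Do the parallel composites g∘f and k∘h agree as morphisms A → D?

Along f;g (path 1):
  0 f~>4 g~>0
  1 f~>0 g~>1
  2 f~>0 g~>1
  composite₁ = [0, 1, 1]
Along h;k (path 2):
  0 h~>1 k~>0
  1 h~>1 k~>0
  2 h~>0 k~>0
  composite₂ = [0, 0, 0]
Equal? NO — does not commute

Answer: DOES NOT COMMUTE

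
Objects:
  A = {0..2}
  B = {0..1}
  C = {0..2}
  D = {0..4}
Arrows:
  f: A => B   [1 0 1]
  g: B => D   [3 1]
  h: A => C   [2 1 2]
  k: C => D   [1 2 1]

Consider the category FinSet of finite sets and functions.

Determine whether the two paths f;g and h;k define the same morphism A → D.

Answer: DOES NOT COMMUTE

Derivation:
Path 1 = f;g:
  0 f=>1 g=>1
  1 f=>0 g=>3
  2 f=>1 g=>1
  result₁ = [1 3 1]
Path 2 = h;k:
  0 h=>2 k=>1
  1 h=>1 k=>2
  2 h=>2 k=>1
  result₂ = [1 2 1]
Equal? NO — does not commute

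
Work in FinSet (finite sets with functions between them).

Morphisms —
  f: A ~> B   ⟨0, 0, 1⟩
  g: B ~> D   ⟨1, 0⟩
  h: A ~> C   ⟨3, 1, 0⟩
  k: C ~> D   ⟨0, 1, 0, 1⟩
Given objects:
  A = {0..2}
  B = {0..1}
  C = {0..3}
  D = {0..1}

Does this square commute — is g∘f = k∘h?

Answer: COMMUTES

Work:
1) trace f;g:
  0 f~>0 g~>1
  1 f~>0 g~>1
  2 f~>1 g~>0
  ⟦path⟧₁ = ⟨1, 1, 0⟩
2) trace h;k:
  0 h~>3 k~>1
  1 h~>1 k~>1
  2 h~>0 k~>0
  ⟦path⟧₂ = ⟨1, 1, 0⟩
Equal? same morphism ✓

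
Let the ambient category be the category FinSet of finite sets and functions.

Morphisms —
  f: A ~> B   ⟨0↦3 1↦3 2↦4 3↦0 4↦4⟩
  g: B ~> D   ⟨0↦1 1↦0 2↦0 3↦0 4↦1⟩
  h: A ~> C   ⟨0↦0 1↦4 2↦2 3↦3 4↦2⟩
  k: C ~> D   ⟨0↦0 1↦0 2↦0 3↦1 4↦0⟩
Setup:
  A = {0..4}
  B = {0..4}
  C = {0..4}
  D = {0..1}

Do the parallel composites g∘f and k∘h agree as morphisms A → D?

Answer: DOES NOT COMMUTE

Trace:
1) trace f;g:
  0 f~>3 g~>0
  1 f~>3 g~>0
  2 f~>4 g~>1
  3 f~>0 g~>1
  4 f~>4 g~>1
  ⟦path⟧₁ = ⟨0↦0 1↦0 2↦1 3↦1 4↦1⟩
2) trace h;k:
  0 h~>0 k~>0
  1 h~>4 k~>0
  2 h~>2 k~>0
  3 h~>3 k~>1
  4 h~>2 k~>0
  ⟦path⟧₂ = ⟨0↦0 1↦0 2↦0 3↦1 4↦0⟩
Equal? distinct morphisms ✗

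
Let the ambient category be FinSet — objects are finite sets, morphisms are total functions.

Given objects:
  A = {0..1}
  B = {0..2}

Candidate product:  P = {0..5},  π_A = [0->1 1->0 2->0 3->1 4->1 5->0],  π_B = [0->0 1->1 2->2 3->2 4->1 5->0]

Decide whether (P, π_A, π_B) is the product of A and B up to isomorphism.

|A|·|B| = 2·3 = 6;  |P| = 6
Check the pairing map k ↦ (π_A(k), π_B(k)):
  0 -> (1,0)
  1 -> (0,1)
  2 -> (0,2)
  3 -> (1,2)
  4 -> (1,1)
  5 -> (0,0)
distinct pairs in image: 6 / 6 needed
  → bijection onto A×B; projections well-typed.

Answer: VALID PRODUCT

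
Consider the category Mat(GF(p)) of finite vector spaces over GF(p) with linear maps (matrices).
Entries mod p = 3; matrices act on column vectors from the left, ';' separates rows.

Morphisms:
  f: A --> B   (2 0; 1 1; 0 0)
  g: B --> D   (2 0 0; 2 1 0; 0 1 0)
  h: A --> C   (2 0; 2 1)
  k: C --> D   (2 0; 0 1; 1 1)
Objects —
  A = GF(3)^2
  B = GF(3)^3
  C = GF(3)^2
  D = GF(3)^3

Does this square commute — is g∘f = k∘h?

1) trace f;g:
  e0=[1,0] f-->[2,1,0] g-->[1,2,1]
  e1=[0,1] f-->[0,1,0] g-->[0,1,1]
  ⟦path⟧₁ = (1 0; 2 1; 1 1)
2) trace h;k:
  e0=[1,0] h-->[2,2] k-->[1,2,1]
  e1=[0,1] h-->[0,1] k-->[0,1,1]
  ⟦path⟧₂ = (1 0; 2 1; 1 1)
Equal? YES — commutes

Answer: COMMUTES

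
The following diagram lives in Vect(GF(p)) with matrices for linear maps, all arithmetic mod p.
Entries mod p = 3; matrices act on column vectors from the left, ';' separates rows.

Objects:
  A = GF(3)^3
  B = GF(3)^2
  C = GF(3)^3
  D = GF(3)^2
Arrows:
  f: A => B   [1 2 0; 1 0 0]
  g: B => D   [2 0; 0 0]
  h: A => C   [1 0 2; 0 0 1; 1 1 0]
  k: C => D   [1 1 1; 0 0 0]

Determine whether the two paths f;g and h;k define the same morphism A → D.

Path 1 = f;g:
  e0=⟨1,0,0⟩ f=>⟨1,1⟩ g=>⟨2,0⟩
  e1=⟨0,1,0⟩ f=>⟨2,0⟩ g=>⟨1,0⟩
  e2=⟨0,0,1⟩ f=>⟨0,0⟩ g=>⟨0,0⟩
  ⟦path⟧₁ = [2 1 0; 0 0 0]
Path 2 = h;k:
  e0=⟨1,0,0⟩ h=>⟨1,0,1⟩ k=>⟨2,0⟩
  e1=⟨0,1,0⟩ h=>⟨0,0,1⟩ k=>⟨1,0⟩
  e2=⟨0,0,1⟩ h=>⟨2,1,0⟩ k=>⟨0,0⟩
  ⟦path⟧₂ = [2 1 0; 0 0 0]
Equal? equal; square commutes

Answer: COMMUTES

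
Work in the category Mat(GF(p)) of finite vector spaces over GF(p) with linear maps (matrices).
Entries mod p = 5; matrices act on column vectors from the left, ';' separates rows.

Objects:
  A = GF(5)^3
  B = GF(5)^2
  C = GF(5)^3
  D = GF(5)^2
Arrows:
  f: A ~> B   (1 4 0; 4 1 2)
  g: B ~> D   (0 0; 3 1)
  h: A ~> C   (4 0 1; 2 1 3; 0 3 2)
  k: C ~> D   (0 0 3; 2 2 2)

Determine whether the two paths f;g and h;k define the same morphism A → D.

Path 1 = f;g:
  e0=(1,0,0) f~>(1,4) g~>(0,2)
  e1=(0,1,0) f~>(4,1) g~>(0,3)
  e2=(0,0,1) f~>(0,2) g~>(0,2)
  composite₁ = (0 0 0; 2 3 2)
Path 2 = h;k:
  e0=(1,0,0) h~>(4,2,0) k~>(0,2)
  e1=(0,1,0) h~>(0,1,3) k~>(4,3)
  e2=(0,0,1) h~>(1,3,2) k~>(1,2)
  composite₂ = (0 4 1; 2 3 2)
Equal? NO — does not commute

Answer: DOES NOT COMMUTE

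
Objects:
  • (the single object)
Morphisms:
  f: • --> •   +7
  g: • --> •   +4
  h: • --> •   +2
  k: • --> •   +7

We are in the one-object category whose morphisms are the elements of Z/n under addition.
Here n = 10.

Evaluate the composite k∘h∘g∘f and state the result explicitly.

  0 +7≡7 +4≡1 +2≡3 +7≡0  (mod 10)
⟦path⟧: +0

Answer: +0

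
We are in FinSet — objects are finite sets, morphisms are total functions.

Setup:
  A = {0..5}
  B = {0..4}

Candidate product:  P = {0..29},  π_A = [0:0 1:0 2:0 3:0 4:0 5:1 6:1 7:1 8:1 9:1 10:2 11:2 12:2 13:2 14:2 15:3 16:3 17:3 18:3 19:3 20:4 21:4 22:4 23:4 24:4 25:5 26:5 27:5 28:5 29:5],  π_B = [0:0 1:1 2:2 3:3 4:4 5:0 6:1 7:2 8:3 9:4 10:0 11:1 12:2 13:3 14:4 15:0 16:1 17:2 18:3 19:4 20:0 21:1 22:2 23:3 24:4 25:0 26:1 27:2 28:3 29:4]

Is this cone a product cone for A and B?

|A|·|B| = 6·5 = 30;  |P| = 30
Check the pairing map k ↦ (π_A(k), π_B(k)):
  0 : (0,0)
  1 : (0,1)
  2 : (0,2)
  3 : (0,3)
  4 : (0,4)
  5 : (1,0)
  6 : (1,1)
  7 : (1,2)
  8 : (1,3)
  9 : (1,4)
  10 : (2,0)
  11 : (2,1)
  12 : (2,2)
  13 : (2,3)
  14 : (2,4)
  15 : (3,0)
  16 : (3,1)
  17 : (3,2)
  18 : (3,3)
  19 : (3,4)
  20 : (4,0)
  21 : (4,1)
  22 : (4,2)
  23 : (4,3)
  24 : (4,4)
  25 : (5,0)
  26 : (5,1)
  27 : (5,2)
  28 : (5,3)
  29 : (5,4)
distinct pairs in image: 30 / 30 needed
  → bijection onto A×B; projections well-typed.

Answer: VALID PRODUCT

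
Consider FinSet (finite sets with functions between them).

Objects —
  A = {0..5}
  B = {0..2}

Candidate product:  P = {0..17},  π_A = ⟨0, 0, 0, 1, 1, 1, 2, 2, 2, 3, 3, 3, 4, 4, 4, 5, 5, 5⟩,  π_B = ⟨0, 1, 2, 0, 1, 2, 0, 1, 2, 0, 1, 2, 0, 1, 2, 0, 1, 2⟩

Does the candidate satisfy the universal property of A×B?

|A|·|B| = 6·3 = 18;  |P| = 18
Check the pairing map k ↦ (π_A(k), π_B(k)):
  0 -> (0,0)
  1 -> (0,1)
  2 -> (0,2)
  3 -> (1,0)
  4 -> (1,1)
  5 -> (1,2)
  6 -> (2,0)
  7 -> (2,1)
  8 -> (2,2)
  9 -> (3,0)
  10 -> (3,1)
  11 -> (3,2)
  12 -> (4,0)
  13 -> (4,1)
  14 -> (4,2)
  15 -> (5,0)
  16 -> (5,1)
  17 -> (5,2)
distinct pairs in image: 18 / 18 needed
  → bijection onto A×B; projections well-typed.

Answer: VALID PRODUCT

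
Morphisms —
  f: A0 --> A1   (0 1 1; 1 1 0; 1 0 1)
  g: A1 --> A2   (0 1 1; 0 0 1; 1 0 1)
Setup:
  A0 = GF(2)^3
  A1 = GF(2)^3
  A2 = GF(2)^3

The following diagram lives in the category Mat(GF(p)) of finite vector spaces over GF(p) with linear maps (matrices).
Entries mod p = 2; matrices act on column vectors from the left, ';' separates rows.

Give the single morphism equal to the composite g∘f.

  e0=(1,0,0) f-->(0,1,1) g-->(0,1,1)
  e1=(0,1,0) f-->(1,1,0) g-->(1,0,1)
  e2=(0,0,1) f-->(1,0,1) g-->(1,1,0)
result: (0 1 1; 1 0 1; 1 1 0)

Answer: (0 1 1; 1 0 1; 1 1 0)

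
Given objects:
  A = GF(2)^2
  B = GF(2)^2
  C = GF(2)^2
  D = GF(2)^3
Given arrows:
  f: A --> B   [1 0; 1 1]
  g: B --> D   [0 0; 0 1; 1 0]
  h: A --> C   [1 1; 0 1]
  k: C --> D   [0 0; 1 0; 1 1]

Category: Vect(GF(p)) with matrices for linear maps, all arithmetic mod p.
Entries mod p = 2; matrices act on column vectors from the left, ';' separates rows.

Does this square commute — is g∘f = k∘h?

Answer: COMMUTES

Trace:
Path 1 = f;g:
  e0=[1,0] f-->[1,1] g-->[0,1,1]
  e1=[0,1] f-->[0,1] g-->[0,1,0]
  composite₁ = [0 0; 1 1; 1 0]
Path 2 = h;k:
  e0=[1,0] h-->[1,0] k-->[0,1,1]
  e1=[0,1] h-->[1,1] k-->[0,1,0]
  composite₂ = [0 0; 1 1; 1 0]
Equal? YES — commutes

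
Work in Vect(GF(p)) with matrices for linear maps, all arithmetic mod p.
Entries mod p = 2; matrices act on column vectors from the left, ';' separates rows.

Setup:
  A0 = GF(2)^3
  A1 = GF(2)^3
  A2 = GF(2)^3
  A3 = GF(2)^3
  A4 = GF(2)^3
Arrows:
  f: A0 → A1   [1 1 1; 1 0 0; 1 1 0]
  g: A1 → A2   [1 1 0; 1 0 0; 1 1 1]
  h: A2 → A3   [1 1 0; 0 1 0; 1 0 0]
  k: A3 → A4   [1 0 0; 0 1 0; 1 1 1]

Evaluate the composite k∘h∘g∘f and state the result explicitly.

Answer: [1 0 0; 1 1 1; 0 0 0]

Work:
  e0=⟨1,0,0⟩ f→⟨1,1,1⟩ g→⟨0,1,1⟩ h→⟨1,1,0⟩ k→⟨1,1,0⟩
  e1=⟨0,1,0⟩ f→⟨1,0,1⟩ g→⟨1,1,0⟩ h→⟨0,1,1⟩ k→⟨0,1,0⟩
  e2=⟨0,0,1⟩ f→⟨1,0,0⟩ g→⟨1,1,1⟩ h→⟨0,1,1⟩ k→⟨0,1,0⟩
⟦path⟧: [1 0 0; 1 1 1; 0 0 0]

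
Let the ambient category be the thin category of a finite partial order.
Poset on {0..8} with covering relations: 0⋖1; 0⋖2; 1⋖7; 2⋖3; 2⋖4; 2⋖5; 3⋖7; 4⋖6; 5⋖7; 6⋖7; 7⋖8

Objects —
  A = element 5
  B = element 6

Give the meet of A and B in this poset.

{x : x≤A ∧ x≤B} = {0,2}  (A=5, B=6)
  0 ≤ 2
  2 ≤ 2
glb = 2

Answer: A∧B = 2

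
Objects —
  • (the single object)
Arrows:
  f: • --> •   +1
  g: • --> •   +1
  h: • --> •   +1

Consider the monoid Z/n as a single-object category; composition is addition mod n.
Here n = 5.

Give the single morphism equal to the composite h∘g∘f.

Answer: +3

Work:
  0 +1≡1 +1≡2 +1≡3  (mod 5)
result: +3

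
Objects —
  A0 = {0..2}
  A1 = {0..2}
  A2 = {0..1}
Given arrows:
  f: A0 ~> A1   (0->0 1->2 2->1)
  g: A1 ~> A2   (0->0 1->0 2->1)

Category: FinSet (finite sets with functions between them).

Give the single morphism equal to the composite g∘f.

  0 f~>0 g~>0
  1 f~>2 g~>1
  2 f~>1 g~>0
composite: (0->0 1->1 2->0)

Answer: (0->0 1->1 2->0)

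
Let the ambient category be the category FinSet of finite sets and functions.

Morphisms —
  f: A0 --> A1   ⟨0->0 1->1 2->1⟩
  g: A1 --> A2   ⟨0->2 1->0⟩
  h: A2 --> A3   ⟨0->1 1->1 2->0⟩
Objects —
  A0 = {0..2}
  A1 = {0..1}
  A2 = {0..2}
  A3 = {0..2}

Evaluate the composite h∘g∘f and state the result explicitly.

  0 f-->0 g-->2 h-->0
  1 f-->1 g-->0 h-->1
  2 f-->1 g-->0 h-->1
⟦path⟧: ⟨0->0 1->1 2->1⟩

Answer: ⟨0->0 1->1 2->1⟩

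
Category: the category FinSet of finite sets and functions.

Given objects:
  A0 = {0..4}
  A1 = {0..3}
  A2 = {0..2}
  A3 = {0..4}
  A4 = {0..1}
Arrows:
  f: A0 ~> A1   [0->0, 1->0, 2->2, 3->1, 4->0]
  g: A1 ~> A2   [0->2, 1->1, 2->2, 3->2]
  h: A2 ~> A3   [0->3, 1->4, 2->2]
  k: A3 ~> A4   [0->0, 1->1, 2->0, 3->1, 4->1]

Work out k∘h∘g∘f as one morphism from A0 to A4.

  0 f~>0 g~>2 h~>2 k~>0
  1 f~>0 g~>2 h~>2 k~>0
  2 f~>2 g~>2 h~>2 k~>0
  3 f~>1 g~>1 h~>4 k~>1
  4 f~>0 g~>2 h~>2 k~>0
composite: [0->0, 1->0, 2->0, 3->1, 4->0]

Answer: [0->0, 1->0, 2->0, 3->1, 4->0]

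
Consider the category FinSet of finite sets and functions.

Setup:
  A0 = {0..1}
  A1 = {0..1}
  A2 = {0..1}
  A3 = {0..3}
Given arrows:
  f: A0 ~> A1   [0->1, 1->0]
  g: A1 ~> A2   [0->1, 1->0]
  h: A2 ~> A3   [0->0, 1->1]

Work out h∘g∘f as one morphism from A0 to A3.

Answer: [0->0, 1->1]

Work:
  0 f~>1 g~>0 h~>0
  1 f~>0 g~>1 h~>1
composite: [0->0, 1->1]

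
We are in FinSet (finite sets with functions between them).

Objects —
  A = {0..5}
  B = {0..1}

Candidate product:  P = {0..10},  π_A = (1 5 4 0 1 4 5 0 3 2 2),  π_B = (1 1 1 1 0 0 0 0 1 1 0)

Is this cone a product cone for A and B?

Answer: NOT A VALID PRODUCT — |P|=11 ≠ |A|·|B|=12

Trace:
|A|·|B| = 6·2 = 12;  |P| = 11
  → cardinalities differ; no bijection possible.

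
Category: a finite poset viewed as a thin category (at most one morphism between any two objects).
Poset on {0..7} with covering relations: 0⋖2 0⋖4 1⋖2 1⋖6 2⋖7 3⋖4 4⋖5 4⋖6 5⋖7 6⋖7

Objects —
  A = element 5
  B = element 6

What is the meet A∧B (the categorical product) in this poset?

Answer: A∧B = 4

Trace:
{x : x≤A ∧ x≤B} = {0,3,4}  (A=5, B=6)
  0 ≤ 4
  3 ≤ 4
  4 ≤ 4
glb = 4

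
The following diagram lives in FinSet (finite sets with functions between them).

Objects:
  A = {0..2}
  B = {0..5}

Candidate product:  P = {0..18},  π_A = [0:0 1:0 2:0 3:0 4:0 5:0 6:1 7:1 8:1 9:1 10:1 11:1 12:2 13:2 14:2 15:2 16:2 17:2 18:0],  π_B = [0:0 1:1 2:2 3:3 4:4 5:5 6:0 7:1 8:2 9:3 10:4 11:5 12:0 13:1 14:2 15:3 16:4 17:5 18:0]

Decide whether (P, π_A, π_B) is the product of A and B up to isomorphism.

Answer: NOT A VALID PRODUCT — |P|=19 ≠ |A|·|B|=18

Work:
|A|·|B| = 3·6 = 18;  |P| = 19
  → cardinalities differ; no bijection possible.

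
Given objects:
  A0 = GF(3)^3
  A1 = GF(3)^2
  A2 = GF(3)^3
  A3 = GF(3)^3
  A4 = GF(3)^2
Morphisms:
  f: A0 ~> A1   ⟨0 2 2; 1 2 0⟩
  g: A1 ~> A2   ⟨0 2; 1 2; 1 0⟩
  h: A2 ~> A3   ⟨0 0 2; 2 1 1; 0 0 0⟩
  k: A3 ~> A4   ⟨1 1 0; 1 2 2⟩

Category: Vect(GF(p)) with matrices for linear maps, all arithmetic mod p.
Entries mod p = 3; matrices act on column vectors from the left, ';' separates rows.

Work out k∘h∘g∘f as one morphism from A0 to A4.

Answer: ⟨0 2 2; 0 0 0⟩

Work:
  e0=⟨1,0,0⟩ f~>⟨0,1⟩ g~>⟨2,2,0⟩ h~>⟨0,0,0⟩ k~>⟨0,0⟩
  e1=⟨0,1,0⟩ f~>⟨2,2⟩ g~>⟨1,0,2⟩ h~>⟨1,1,0⟩ k~>⟨2,0⟩
  e2=⟨0,0,1⟩ f~>⟨2,0⟩ g~>⟨0,2,2⟩ h~>⟨1,1,0⟩ k~>⟨2,0⟩
composite: ⟨0 2 2; 0 0 0⟩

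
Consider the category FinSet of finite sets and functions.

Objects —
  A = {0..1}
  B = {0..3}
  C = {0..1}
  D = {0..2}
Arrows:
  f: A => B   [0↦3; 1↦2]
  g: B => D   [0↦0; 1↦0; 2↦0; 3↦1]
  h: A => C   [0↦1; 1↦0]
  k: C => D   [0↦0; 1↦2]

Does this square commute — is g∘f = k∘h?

Answer: DOES NOT COMMUTE

Derivation:
1) trace f;g:
  0 f=>3 g=>1
  1 f=>2 g=>0
  result₁ = [0↦1; 1↦0]
2) trace h;k:
  0 h=>1 k=>2
  1 h=>0 k=>0
  result₂ = [0↦2; 1↦0]
Equal? differ; not commutative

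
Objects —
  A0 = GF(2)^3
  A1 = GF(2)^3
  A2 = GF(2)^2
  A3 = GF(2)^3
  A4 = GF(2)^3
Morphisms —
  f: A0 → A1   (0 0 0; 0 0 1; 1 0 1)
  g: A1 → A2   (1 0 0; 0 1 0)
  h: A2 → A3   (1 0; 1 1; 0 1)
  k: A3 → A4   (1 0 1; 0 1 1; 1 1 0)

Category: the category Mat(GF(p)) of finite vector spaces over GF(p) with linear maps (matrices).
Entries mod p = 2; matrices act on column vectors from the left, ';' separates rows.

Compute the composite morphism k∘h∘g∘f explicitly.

  e0=⟨1,0,0⟩ f→⟨0,0,1⟩ g→⟨0,0⟩ h→⟨0,0,0⟩ k→⟨0,0,0⟩
  e1=⟨0,1,0⟩ f→⟨0,0,0⟩ g→⟨0,0⟩ h→⟨0,0,0⟩ k→⟨0,0,0⟩
  e2=⟨0,0,1⟩ f→⟨0,1,1⟩ g→⟨0,1⟩ h→⟨0,1,1⟩ k→⟨1,0,1⟩
result: (0 0 1; 0 0 0; 0 0 1)

Answer: (0 0 1; 0 0 0; 0 0 1)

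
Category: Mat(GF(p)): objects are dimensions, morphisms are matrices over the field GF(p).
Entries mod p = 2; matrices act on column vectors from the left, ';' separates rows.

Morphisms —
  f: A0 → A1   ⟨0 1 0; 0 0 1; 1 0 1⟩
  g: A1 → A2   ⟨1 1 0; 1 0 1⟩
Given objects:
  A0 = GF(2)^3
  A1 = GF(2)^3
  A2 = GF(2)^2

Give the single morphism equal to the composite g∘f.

  e0=⟨1,0,0⟩ f→⟨0,0,1⟩ g→⟨0,1⟩
  e1=⟨0,1,0⟩ f→⟨1,0,0⟩ g→⟨1,1⟩
  e2=⟨0,0,1⟩ f→⟨0,1,1⟩ g→⟨1,1⟩
⟦path⟧: ⟨0 1 1; 1 1 1⟩

Answer: ⟨0 1 1; 1 1 1⟩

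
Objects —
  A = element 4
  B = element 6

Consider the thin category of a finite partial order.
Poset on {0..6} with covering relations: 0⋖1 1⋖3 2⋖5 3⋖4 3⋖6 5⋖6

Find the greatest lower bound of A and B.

{x : x≤A ∧ x≤B} = {0,1,3}  (A=4, B=6)
  0 ≤ 3
  1 ≤ 3
  3 ≤ 3
glb = 3

Answer: A∧B = 3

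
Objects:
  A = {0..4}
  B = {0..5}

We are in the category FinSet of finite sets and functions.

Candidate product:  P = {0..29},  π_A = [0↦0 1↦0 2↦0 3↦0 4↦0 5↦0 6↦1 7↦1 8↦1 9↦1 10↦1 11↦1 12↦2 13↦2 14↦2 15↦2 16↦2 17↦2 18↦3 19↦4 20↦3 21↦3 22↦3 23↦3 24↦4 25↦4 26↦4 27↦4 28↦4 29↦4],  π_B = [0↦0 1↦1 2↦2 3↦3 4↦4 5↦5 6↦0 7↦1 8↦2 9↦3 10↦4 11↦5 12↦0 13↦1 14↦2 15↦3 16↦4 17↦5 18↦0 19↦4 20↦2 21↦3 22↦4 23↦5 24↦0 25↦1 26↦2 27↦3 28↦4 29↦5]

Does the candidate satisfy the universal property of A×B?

|A|·|B| = 5·6 = 30;  |P| = 30
Check the pairing map k ↦ (π_A(k), π_B(k)):
  0 ↦ (0,0)
  1 ↦ (0,1)
  2 ↦ (0,2)
  3 ↦ (0,3)
  4 ↦ (0,4)
  5 ↦ (0,5)
  6 ↦ (1,0)
  7 ↦ (1,1)
  8 ↦ (1,2)
  9 ↦ (1,3)
  10 ↦ (1,4)
  11 ↦ (1,5)
  12 ↦ (2,0)
  13 ↦ (2,1)
  14 ↦ (2,2)
  15 ↦ (2,3)
  16 ↦ (2,4)
  17 ↦ (2,5)
  18 ↦ (3,0)
  19 ↦ (4,4)
  20 ↦ (3,2)
  21 ↦ (3,3)
  22 ↦ (3,4)
  23 ↦ (3,5)
  24 ↦ (4,0)
  25 ↦ (4,1)
  26 ↦ (4,2)
  27 ↦ (4,3)
  28 ↦ (4,4)  ✗ repeats pair of k=19
  29 ↦ (4,5)
distinct pairs in image: 29 / 30 needed
  → (4,4) hit at k=19 and k=28

Answer: NOT A VALID PRODUCT — duplicate pair at indices 28,19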